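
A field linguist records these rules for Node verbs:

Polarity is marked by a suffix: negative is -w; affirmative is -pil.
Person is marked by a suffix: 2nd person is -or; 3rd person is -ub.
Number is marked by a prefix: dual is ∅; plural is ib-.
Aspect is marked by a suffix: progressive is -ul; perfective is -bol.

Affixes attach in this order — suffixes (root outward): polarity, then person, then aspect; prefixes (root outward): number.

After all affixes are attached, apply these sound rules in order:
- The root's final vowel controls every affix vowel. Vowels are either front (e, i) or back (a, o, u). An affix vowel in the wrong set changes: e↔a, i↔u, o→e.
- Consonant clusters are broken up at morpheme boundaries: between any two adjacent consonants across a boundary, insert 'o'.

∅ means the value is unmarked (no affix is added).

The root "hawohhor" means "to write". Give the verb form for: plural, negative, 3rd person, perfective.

Attach polarity negative -w → hawohhorw.
Attach person 3rd person -ub → hawohhorwub.
Attach number plural ib- → ibhawohhorwub.
Attach aspect perfective -bol → ibhawohhorwubbol.
Apply vowel harmony: ibhawohhorwubbol → ubhawohhorwubbol.
Apply epenthesis: ubhawohhorwubbol → ubohawohhorowubobol.

ubohawohhorowubobol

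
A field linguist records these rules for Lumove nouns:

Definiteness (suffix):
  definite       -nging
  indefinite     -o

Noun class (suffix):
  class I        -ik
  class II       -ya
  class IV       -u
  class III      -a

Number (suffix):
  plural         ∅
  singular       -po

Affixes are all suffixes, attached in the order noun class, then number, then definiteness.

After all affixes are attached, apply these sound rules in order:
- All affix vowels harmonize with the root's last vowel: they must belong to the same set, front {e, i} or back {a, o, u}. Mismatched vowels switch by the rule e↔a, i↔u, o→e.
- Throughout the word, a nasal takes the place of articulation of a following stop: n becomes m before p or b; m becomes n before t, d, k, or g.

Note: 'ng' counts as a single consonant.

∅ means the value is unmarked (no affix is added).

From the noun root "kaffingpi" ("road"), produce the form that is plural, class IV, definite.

Attach noun class class IV -u → kaffingpiu.
number = plural: zero marking, form stays kaffingpiu.
Attach definiteness definite -nging → kaffingpiunging.
Apply vowel harmony: kaffingpiunging → kaffingpiinging.
Nasal assimilation: no change.

kaffingpiinging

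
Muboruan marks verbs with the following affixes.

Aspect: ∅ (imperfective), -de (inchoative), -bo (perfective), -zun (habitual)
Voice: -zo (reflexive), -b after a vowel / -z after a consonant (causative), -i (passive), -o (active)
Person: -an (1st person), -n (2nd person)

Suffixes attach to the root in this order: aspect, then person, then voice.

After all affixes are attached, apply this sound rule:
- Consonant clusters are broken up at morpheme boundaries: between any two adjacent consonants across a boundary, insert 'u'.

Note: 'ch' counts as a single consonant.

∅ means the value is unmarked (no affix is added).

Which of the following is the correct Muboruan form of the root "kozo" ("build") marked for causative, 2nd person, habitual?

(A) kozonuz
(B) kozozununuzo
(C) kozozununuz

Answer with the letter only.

C

Attach aspect habitual -zun → kozozun.
Attach person 2nd person -n → kozozunn.
Attach voice causative -z (after consonant 'n') → kozozunnz.
Apply epenthesis: kozozunnz → kozozununuz.
So the correct form is kozozununuz, option (C).
(B) kozozununuzo is wrong: it uses reflexive instead of causative for voice.
(A) kozonuz is wrong: it uses imperfective instead of habitual for aspect.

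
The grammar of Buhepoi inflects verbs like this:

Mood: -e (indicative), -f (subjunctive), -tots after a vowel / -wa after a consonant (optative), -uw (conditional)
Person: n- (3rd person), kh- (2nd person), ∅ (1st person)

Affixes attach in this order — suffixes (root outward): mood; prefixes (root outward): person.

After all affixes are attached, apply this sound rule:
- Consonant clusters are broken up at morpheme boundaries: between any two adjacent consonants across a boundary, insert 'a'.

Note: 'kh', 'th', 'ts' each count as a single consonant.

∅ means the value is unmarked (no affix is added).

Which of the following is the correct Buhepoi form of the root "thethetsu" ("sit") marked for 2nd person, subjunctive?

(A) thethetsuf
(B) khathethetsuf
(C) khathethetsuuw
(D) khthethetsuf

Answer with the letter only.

Attach mood subjunctive -f → thethetsuf.
Attach person 2nd person kh- → khthethetsuf.
Apply epenthesis: khthethetsuf → khathethetsuf.
So the correct form is khathethetsuf, option (B).
(C) khathethetsuuw is wrong: it uses conditional instead of subjunctive for mood.
(A) thethetsuf is wrong: it uses 1st person instead of 2nd person for person.
(D) khthethetsuf is wrong: it fails to apply the sound rule(s).

B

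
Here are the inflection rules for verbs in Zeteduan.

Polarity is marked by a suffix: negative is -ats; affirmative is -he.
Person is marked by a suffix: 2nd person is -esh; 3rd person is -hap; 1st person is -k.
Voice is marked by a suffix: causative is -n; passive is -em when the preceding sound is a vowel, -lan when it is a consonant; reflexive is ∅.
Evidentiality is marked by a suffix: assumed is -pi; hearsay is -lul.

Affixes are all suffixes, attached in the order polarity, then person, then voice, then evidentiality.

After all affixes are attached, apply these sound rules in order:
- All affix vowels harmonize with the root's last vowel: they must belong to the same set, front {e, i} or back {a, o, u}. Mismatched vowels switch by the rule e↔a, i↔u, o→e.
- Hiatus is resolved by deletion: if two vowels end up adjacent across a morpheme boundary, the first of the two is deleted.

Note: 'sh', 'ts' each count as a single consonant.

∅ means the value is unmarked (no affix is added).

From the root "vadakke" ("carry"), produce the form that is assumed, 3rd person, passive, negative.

vadakketsheplenpi

Attach polarity negative -ats → vadakkeats.
Attach person 3rd person -hap → vadakkeatshap.
Attach voice passive -lan (after consonant 'p') → vadakkeatshaplan.
Attach evidentiality assumed -pi → vadakkeatshaplanpi.
Apply vowel harmony: vadakkeatshaplanpi → vadakkeetsheplenpi.
Apply vowel deletion: vadakkeetsheplenpi → vadakketsheplenpi.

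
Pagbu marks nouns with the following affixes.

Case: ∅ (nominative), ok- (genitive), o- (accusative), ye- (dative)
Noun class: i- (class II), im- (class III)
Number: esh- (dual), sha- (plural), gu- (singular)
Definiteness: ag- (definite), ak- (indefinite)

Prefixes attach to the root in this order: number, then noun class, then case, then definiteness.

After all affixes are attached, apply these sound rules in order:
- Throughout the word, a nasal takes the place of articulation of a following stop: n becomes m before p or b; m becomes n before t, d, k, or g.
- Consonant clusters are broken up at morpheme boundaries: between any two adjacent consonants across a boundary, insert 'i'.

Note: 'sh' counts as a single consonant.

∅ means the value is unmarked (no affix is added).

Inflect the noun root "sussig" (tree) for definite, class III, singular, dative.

Attach number singular gu- → gusussig.
Attach noun class class III im- → imgusussig.
Attach case dative ye- → yeimgusussig.
Attach definiteness definite ag- → agyeimgusussig.
Apply nasal assimilation: agyeimgusussig → agyeingusussig.
Apply epenthesis: agyeingusussig → agiyeinigusussig.

agiyeinigusussig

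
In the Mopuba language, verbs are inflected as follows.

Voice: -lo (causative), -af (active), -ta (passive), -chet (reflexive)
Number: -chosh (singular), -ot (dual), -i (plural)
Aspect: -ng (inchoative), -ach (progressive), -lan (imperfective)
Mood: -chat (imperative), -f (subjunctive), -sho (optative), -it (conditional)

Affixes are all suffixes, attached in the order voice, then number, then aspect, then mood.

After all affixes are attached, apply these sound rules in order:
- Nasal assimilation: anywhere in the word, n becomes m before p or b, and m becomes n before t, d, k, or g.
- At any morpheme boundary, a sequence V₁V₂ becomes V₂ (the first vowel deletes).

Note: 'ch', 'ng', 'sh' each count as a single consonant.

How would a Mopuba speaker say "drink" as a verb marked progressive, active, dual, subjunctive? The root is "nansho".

Attach voice active -af → nanshoaf.
Attach number dual -ot → nanshoafot.
Attach aspect progressive -ach → nanshoafotach.
Attach mood subjunctive -f → nanshoafotachf.
Nasal assimilation: no change.
Apply vowel deletion: nanshoafotachf → nanshafotachf.

nanshafotachf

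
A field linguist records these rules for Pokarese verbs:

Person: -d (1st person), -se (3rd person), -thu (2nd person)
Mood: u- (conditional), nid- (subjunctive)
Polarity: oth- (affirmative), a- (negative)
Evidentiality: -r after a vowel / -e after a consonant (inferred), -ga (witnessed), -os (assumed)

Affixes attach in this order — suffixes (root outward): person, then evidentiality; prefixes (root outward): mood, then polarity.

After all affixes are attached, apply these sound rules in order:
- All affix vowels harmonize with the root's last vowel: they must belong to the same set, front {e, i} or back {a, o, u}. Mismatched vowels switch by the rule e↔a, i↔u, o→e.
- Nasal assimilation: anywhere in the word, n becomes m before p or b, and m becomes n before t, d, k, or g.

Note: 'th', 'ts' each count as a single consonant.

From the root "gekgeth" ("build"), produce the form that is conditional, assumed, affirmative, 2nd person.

Attach mood conditional u- → ugekgeth.
Attach polarity affirmative oth- → othugekgeth.
Attach person 2nd person -thu → othugekgeththu.
Attach evidentiality assumed -os → othugekgeththuos.
Apply vowel harmony: othugekgeththuos → ethigekgeththies.
Nasal assimilation: no change.

ethigekgeththies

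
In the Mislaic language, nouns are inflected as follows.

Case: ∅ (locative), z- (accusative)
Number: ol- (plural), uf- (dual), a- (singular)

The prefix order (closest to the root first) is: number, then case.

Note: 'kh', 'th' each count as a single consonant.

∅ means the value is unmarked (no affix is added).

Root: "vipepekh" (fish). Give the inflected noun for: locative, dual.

ufvipepekh

Attach number dual uf- → ufvipepekh.
case = locative: zero marking, form stays ufvipepekh.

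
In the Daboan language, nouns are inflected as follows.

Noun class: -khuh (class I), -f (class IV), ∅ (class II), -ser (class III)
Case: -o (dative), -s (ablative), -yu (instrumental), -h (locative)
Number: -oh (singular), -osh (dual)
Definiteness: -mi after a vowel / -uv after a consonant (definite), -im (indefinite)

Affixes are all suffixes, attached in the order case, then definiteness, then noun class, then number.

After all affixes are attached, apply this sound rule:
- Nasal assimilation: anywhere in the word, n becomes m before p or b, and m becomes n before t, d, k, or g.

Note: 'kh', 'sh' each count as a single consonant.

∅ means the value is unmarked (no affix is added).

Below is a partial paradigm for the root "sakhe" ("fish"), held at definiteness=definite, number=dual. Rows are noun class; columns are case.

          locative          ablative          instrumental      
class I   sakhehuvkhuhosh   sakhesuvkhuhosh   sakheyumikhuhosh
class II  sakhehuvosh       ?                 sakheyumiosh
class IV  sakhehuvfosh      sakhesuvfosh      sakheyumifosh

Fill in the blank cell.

sakhesuvosh

Attach case ablative -s → sakhes.
Attach definiteness definite -uv (after consonant 's') → sakhesuv.
noun class = class II: zero marking, form stays sakhesuv.
Attach number dual -osh → sakhesuvosh.
Nasal assimilation: no change.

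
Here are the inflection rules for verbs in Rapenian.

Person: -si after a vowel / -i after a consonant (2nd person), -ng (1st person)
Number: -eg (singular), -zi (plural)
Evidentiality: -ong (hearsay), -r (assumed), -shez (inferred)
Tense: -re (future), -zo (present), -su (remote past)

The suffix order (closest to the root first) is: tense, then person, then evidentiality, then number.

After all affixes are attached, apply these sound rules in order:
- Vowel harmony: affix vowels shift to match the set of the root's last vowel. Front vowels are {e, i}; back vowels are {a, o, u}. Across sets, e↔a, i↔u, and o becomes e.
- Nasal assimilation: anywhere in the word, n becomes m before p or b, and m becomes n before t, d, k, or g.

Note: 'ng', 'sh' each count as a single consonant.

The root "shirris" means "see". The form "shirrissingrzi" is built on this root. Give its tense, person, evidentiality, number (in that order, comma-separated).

Segment: shirris-su-ng-r-zi.
tense: -su → remote past.
person: -ng → 1st person.
evidentiality: -r → assumed.
number: -zi → plural.

remote past, 1st person, assumed, plural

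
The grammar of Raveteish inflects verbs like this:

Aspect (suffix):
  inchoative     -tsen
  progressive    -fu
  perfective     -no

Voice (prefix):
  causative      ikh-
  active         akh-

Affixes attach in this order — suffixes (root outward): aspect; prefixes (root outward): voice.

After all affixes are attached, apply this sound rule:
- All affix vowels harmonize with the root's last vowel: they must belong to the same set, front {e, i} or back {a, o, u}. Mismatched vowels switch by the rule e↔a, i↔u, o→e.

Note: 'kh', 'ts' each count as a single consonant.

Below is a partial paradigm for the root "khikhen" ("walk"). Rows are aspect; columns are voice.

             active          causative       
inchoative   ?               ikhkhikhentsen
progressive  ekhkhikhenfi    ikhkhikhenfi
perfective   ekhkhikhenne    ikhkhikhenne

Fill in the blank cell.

Attach voice active akh- → akhkhikhen.
Attach aspect inchoative -tsen → akhkhikhentsen.
Apply vowel harmony: akhkhikhentsen → ekhkhikhentsen.

ekhkhikhentsen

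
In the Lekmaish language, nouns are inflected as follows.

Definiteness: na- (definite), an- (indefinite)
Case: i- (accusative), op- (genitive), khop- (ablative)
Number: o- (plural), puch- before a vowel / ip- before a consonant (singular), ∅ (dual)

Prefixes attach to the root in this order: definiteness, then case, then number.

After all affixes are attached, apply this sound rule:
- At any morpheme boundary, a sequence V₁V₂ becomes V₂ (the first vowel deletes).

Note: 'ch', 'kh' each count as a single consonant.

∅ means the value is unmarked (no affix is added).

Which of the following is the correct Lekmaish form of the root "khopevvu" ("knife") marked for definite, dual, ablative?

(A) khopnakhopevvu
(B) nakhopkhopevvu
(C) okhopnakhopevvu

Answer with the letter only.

Attach definiteness definite na- → nakhopevvu.
Attach case ablative khop- → khopnakhopevvu.
number = dual: zero marking, form stays khopnakhopevvu.
Vowel deletion: no change.
So the correct form is khopnakhopevvu, option (A).
(C) okhopnakhopevvu is wrong: it uses plural instead of dual for number.
(B) nakhopkhopevvu is wrong: it has the affixes in the wrong order.

A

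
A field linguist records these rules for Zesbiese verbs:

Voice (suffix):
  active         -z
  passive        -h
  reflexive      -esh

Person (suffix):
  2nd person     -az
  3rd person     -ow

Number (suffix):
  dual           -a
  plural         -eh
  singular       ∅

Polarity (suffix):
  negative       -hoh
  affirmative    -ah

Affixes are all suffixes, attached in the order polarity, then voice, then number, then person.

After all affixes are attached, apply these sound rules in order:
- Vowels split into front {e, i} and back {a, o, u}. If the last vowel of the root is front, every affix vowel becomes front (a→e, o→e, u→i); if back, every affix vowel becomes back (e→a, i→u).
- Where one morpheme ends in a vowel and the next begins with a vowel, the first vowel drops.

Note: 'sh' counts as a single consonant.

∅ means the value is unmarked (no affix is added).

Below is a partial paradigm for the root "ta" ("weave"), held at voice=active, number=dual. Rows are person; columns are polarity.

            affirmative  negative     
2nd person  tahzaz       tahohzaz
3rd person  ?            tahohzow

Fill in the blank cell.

tahzow

Attach polarity affirmative -ah → taah.
Attach voice active -z → taahz.
Attach number dual -a → taahza.
Attach person 3rd person -ow → taahzaow.
Vowel harmony: no change.
Apply vowel deletion: taahzaow → tahzow.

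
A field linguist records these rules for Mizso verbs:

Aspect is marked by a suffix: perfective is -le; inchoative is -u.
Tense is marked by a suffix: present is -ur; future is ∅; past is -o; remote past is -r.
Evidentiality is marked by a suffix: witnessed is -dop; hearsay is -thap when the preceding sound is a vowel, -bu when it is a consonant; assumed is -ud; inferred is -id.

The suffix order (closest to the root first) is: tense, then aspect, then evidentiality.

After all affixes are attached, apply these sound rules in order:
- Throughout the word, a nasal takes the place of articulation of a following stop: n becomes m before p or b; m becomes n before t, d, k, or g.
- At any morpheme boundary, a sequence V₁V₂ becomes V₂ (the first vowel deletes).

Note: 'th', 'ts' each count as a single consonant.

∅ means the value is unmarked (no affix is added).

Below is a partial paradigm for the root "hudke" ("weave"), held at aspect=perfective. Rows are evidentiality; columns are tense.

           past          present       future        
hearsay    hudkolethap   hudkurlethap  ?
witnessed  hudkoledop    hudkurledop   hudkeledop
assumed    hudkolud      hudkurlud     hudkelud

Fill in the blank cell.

hudkelethap

tense = future: zero marking, form stays hudke.
Attach aspect perfective -le → hudkele.
Attach evidentiality hearsay -thap (after vowel 'e') → hudkelethap.
Nasal assimilation: no change.
Vowel deletion: no change.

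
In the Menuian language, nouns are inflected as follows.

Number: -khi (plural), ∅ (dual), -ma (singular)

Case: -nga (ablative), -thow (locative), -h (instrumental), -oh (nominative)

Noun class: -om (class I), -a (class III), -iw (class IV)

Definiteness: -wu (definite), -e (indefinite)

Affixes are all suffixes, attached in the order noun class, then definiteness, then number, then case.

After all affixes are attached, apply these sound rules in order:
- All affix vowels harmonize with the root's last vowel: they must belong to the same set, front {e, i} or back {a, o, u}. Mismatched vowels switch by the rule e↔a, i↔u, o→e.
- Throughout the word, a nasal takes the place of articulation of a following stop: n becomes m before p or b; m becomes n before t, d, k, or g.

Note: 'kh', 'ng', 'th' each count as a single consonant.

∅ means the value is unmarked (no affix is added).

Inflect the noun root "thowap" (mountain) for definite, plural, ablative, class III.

thowapawukhunga

Attach noun class class III -a → thowapa.
Attach definiteness definite -wu → thowapawu.
Attach number plural -khi → thowapawukhi.
Attach case ablative -nga → thowapawukhinga.
Apply vowel harmony: thowapawukhinga → thowapawukhunga.
Nasal assimilation: no change.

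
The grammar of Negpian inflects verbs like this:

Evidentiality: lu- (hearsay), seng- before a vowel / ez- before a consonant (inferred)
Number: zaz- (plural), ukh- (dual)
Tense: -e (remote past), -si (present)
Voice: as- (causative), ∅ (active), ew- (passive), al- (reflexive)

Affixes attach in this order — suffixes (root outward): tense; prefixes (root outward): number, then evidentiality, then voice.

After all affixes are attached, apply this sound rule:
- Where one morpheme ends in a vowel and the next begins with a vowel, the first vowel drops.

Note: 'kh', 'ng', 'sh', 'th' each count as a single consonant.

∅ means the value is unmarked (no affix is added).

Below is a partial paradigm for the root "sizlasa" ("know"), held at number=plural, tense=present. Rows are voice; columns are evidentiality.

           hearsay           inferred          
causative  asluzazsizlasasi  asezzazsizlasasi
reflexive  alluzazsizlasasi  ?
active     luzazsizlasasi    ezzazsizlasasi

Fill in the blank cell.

alezzazsizlasasi

Attach number plural zaz- → zazsizlasa.
Attach evidentiality inferred ez- (before consonant 'z') → ezzazsizlasa.
Attach tense present -si → ezzazsizlasasi.
Attach voice reflexive al- → alezzazsizlasasi.
Vowel deletion: no change.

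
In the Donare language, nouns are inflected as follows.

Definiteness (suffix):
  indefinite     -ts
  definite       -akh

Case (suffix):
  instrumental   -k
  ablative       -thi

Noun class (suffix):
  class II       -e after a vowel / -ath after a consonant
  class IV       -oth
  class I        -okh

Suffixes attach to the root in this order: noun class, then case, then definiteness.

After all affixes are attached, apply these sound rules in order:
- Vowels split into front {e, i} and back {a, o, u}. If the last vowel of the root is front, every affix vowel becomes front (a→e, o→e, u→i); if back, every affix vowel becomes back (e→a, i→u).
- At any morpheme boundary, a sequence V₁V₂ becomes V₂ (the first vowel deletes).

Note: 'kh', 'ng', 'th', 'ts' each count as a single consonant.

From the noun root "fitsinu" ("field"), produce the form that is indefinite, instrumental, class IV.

Attach noun class class IV -oth → fitsinuoth.
Attach case instrumental -k → fitsinuothk.
Attach definiteness indefinite -ts → fitsinuothkts.
Vowel harmony: no change.
Apply vowel deletion: fitsinuothkts → fitsinothkts.

fitsinothkts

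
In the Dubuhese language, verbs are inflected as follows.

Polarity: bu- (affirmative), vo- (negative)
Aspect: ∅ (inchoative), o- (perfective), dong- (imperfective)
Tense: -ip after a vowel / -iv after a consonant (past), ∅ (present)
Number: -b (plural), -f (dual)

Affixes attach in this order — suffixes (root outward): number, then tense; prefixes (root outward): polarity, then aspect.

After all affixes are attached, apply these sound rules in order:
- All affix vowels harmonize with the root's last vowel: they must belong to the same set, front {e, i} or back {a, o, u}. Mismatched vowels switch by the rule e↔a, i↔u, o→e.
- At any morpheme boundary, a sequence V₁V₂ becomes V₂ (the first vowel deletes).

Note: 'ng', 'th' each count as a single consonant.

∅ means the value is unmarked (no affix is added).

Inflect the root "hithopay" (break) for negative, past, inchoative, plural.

vohithopaybuv

Attach polarity negative vo- → vohithopay.
aspect = inchoative: zero marking, form stays vohithopay.
Attach number plural -b → vohithopayb.
Attach tense past -iv (after consonant 'b') → vohithopaybiv.
Apply vowel harmony: vohithopaybiv → vohithopaybuv.
Vowel deletion: no change.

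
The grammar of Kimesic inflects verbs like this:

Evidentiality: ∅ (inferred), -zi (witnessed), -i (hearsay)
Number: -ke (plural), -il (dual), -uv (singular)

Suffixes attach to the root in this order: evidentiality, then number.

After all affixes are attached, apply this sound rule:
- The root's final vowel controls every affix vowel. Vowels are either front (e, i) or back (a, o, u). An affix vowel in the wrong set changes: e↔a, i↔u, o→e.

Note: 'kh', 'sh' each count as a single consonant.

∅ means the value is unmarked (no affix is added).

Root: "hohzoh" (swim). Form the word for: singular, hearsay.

Attach evidentiality hearsay -i → hohzohi.
Attach number singular -uv → hohzohiuv.
Apply vowel harmony: hohzohiuv → hohzohuuv.

hohzohuuv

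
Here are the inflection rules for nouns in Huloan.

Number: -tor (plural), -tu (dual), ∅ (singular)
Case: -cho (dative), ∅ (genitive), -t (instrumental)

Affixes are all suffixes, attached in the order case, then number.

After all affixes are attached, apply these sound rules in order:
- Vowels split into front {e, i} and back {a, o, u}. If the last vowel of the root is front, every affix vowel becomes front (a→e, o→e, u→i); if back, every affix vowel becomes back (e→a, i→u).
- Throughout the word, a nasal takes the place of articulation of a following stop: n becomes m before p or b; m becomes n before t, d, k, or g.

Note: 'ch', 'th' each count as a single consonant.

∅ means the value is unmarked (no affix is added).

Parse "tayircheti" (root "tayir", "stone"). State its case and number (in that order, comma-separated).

dative, dual

Segment: tayir-cho-tu.
case: -cho → dative.
number: -tu → dual.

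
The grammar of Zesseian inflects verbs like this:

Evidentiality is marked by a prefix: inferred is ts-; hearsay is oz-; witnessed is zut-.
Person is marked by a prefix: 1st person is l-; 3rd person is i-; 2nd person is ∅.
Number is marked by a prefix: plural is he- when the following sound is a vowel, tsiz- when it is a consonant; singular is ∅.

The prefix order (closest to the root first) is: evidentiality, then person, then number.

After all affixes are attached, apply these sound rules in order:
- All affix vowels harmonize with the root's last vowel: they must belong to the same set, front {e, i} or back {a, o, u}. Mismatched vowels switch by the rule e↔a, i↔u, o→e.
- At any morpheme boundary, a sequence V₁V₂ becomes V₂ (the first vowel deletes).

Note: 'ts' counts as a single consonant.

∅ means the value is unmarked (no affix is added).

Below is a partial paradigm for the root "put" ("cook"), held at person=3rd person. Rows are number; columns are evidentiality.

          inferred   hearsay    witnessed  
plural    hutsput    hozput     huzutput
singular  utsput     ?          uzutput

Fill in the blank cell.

ozput

Attach evidentiality hearsay oz- → ozput.
Attach person 3rd person i- → iozput.
number = singular: zero marking, form stays iozput.
Apply vowel harmony: iozput → uozput.
Apply vowel deletion: uozput → ozput.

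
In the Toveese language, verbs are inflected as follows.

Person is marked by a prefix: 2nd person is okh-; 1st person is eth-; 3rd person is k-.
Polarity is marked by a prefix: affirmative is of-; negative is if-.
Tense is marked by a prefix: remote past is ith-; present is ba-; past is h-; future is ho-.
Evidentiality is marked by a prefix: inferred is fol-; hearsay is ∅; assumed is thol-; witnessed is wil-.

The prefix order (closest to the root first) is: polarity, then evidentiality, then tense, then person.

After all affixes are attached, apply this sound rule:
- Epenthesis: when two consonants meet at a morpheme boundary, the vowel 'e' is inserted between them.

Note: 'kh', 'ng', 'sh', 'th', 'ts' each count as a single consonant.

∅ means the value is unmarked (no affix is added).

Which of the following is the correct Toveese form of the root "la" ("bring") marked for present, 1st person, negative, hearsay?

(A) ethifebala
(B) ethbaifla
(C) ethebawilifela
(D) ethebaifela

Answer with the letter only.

D

Attach polarity negative if- → ifla.
evidentiality = hearsay: zero marking, form stays ifla.
Attach tense present ba- → baifla.
Attach person 1st person eth- → ethbaifla.
Apply epenthesis: ethbaifla → ethebaifela.
So the correct form is ethebaifela, option (D).
(B) ethbaifla is wrong: it fails to apply the sound rule(s).
(A) ethifebala is wrong: it has the affixes in the wrong order.
(C) ethebawilifela is wrong: it uses witnessed instead of hearsay for evidentiality.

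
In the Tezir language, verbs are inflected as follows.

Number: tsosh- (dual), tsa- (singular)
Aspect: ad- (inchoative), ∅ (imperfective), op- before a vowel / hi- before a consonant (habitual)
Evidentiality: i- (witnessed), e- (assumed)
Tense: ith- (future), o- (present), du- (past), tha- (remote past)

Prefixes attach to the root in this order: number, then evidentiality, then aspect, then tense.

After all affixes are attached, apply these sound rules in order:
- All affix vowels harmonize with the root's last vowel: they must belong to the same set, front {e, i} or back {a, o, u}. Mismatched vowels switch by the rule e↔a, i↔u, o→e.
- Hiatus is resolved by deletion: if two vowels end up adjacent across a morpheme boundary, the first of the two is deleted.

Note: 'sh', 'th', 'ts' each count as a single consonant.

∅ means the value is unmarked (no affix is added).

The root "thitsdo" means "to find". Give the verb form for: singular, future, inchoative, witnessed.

Attach number singular tsa- → tsathitsdo.
Attach evidentiality witnessed i- → itsathitsdo.
Attach aspect inchoative ad- → aditsathitsdo.
Attach tense future ith- → ithaditsathitsdo.
Apply vowel harmony: ithaditsathitsdo → uthadutsathitsdo.
Vowel deletion: no change.

uthadutsathitsdo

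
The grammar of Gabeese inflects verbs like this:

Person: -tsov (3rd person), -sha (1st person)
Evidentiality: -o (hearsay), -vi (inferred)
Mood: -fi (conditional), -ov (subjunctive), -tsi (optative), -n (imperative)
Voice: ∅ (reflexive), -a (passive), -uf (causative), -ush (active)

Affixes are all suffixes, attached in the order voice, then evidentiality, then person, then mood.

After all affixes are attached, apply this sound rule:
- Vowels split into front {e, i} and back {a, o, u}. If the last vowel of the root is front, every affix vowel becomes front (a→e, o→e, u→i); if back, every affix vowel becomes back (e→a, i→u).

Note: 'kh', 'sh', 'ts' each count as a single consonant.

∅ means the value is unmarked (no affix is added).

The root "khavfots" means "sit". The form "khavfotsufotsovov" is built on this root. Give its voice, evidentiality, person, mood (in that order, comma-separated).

causative, hearsay, 3rd person, subjunctive

Segment: khavfots-uf-o-tsov-ov.
voice: -uf → causative.
evidentiality: -o → hearsay.
person: -tsov → 3rd person.
mood: -ov → subjunctive.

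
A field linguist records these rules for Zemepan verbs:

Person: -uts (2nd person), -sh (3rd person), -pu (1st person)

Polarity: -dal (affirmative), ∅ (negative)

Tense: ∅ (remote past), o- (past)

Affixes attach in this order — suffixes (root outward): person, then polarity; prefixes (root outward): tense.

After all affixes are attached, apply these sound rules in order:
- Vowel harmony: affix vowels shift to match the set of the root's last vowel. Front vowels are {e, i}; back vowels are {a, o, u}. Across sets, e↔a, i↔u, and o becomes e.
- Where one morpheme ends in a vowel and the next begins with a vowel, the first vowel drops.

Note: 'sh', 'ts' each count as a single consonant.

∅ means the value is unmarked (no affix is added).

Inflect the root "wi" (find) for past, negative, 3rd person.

ewish

Attach tense past o- → owi.
Attach person 3rd person -sh → owish.
polarity = negative: zero marking, form stays owish.
Apply vowel harmony: owish → ewish.
Vowel deletion: no change.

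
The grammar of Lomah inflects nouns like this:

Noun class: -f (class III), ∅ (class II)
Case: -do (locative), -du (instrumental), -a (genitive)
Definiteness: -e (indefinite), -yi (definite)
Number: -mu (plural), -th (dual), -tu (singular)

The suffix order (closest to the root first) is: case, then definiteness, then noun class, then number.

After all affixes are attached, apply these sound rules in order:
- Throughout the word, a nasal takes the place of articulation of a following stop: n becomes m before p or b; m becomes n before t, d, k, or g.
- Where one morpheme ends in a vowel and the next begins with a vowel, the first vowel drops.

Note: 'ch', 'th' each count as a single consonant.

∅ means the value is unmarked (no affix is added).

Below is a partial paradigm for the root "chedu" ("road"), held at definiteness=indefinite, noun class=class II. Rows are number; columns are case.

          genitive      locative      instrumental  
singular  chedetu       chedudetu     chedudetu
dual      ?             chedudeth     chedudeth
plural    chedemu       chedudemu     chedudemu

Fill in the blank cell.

Attach case genitive -a → chedua.
Attach definiteness indefinite -e → cheduae.
noun class = class II: zero marking, form stays cheduae.
Attach number dual -th → cheduaeth.
Nasal assimilation: no change.
Apply vowel deletion: cheduaeth → chedeth.

chedeth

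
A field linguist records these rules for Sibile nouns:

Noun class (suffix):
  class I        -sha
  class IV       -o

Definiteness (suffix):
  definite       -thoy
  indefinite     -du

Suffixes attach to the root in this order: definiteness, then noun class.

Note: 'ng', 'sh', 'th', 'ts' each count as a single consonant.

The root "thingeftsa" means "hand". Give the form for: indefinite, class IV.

Attach definiteness indefinite -du → thingeftsadu.
Attach noun class class IV -o → thingeftsaduo.

thingeftsaduo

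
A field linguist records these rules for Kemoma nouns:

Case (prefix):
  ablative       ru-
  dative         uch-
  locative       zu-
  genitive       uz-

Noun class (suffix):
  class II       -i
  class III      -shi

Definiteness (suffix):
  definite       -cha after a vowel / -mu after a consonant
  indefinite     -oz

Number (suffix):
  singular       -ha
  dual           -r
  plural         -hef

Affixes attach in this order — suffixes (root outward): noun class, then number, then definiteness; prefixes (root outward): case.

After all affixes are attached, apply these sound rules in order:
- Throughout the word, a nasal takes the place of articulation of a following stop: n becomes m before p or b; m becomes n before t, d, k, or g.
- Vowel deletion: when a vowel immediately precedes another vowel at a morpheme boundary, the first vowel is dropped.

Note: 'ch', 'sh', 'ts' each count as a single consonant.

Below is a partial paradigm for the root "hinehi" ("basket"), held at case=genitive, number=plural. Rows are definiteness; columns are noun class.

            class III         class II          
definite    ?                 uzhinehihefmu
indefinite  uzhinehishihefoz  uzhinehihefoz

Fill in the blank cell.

Attach case genitive uz- → uzhinehi.
Attach noun class class III -shi → uzhinehishi.
Attach number plural -hef → uzhinehishihef.
Attach definiteness definite -mu (after consonant 'f') → uzhinehishihefmu.
Nasal assimilation: no change.
Vowel deletion: no change.

uzhinehishihefmu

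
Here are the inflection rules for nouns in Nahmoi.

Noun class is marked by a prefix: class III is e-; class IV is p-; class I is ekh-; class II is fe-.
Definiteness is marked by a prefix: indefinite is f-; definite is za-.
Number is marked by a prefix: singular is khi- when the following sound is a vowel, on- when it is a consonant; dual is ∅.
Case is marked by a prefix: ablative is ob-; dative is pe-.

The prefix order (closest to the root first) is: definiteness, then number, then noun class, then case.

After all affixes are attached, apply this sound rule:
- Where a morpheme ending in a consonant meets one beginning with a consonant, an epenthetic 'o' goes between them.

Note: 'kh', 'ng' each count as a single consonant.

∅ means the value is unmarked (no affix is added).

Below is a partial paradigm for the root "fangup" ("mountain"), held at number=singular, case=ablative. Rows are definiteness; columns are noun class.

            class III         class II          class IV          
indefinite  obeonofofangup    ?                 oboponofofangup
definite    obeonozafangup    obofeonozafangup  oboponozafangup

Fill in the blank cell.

Attach definiteness indefinite f- → ffangup.
Attach number singular on- (before consonant 'f') → onffangup.
Attach noun class class II fe- → feonffangup.
Attach case ablative ob- → obfeonffangup.
Apply epenthesis: obfeonffangup → obofeonofofangup.

obofeonofofangup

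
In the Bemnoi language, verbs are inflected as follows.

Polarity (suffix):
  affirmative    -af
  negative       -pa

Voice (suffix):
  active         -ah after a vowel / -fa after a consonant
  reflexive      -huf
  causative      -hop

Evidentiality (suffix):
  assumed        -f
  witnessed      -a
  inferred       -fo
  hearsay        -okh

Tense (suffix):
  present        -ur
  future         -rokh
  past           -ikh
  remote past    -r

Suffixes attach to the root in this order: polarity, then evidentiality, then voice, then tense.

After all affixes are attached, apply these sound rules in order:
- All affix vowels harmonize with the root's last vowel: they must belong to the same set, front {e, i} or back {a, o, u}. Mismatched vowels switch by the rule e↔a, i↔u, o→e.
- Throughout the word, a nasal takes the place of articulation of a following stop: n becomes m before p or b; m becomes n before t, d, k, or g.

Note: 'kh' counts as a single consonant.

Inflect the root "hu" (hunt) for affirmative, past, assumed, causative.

Attach polarity affirmative -af → huaf.
Attach evidentiality assumed -f → huaff.
Attach voice causative -hop → huaffhop.
Attach tense past -ikh → huaffhopikh.
Apply vowel harmony: huaffhopikh → huaffhopukh.
Nasal assimilation: no change.

huaffhopukh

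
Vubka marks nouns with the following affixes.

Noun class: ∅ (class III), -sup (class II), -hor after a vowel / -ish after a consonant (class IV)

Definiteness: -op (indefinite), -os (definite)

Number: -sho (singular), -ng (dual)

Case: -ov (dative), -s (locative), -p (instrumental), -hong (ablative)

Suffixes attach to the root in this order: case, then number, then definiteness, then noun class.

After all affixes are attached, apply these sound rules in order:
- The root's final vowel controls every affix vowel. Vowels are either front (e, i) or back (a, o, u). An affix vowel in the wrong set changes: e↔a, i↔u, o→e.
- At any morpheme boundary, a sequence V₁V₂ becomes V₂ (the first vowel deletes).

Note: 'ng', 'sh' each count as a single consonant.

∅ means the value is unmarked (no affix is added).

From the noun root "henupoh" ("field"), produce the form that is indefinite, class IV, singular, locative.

Attach case locative -s → henupohs.
Attach number singular -sho → henupohssho.
Attach definiteness indefinite -op → henupohsshoop.
Attach noun class class IV -ish (after consonant 'p') → henupohsshoopish.
Apply vowel harmony: henupohsshoopish → henupohsshoopush.
Apply vowel deletion: henupohsshoopush → henupohsshopush.

henupohsshopush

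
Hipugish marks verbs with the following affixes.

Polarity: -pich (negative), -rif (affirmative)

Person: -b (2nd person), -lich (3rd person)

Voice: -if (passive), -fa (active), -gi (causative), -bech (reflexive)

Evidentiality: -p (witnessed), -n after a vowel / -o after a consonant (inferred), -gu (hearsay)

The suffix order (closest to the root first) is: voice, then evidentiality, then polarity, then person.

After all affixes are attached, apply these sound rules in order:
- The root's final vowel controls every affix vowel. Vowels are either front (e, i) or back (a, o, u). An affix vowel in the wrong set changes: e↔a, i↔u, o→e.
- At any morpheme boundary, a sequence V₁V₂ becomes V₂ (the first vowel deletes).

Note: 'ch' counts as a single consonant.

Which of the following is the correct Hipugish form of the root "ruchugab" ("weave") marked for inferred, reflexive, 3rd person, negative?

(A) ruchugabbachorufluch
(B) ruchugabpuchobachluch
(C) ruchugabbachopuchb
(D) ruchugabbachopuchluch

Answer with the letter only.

Attach voice reflexive -bech → ruchugabbech.
Attach evidentiality inferred -o (after consonant 'ch') → ruchugabbecho.
Attach polarity negative -pich → ruchugabbechopich.
Attach person 3rd person -lich → ruchugabbechopichlich.
Apply vowel harmony: ruchugabbechopichlich → ruchugabbachopuchluch.
Vowel deletion: no change.
So the correct form is ruchugabbachopuchluch, option (D).
(C) ruchugabbachopuchb is wrong: it uses 2nd person instead of 3rd person for person.
(A) ruchugabbachorufluch is wrong: it uses affirmative instead of negative for polarity.
(B) ruchugabpuchobachluch is wrong: it has the affixes in the wrong order.

D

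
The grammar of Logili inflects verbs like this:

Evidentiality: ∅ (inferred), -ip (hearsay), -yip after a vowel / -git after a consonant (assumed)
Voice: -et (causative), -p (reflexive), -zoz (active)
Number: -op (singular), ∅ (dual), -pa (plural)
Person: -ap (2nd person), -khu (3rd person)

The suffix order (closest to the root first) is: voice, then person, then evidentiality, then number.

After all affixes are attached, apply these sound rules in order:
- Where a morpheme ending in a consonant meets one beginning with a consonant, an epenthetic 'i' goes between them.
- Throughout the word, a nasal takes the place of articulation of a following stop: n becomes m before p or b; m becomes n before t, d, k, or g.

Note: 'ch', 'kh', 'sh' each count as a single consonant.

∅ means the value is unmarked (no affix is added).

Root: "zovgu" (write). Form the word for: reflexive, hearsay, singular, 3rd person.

Attach voice reflexive -p → zovgup.
Attach person 3rd person -khu → zovgupkhu.
Attach evidentiality hearsay -ip → zovgupkhuip.
Attach number singular -op → zovgupkhuipop.
Apply epenthesis: zovgupkhuipop → zovgupikhuipop.
Nasal assimilation: no change.

zovgupikhuipop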